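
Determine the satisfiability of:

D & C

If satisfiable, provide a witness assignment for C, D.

C=T; D=T

Both conjuncts True, so the formula holds.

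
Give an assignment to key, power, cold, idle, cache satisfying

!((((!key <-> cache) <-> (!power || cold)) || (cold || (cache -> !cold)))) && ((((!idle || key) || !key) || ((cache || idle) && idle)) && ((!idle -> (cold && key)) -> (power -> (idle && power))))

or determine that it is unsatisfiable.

The conjunct !((((!key <-> cache) <-> (!power || cold)) || (cold || (cache -> !cold)))) is unsatisfiable on its own:
  cold = True: this becomes !(((!key <-> cache) || True)) = False.
  cold = False: this becomes !((((!key <-> cache) <-> !power) || True)) = False.
So the whole conjunction is unsatisfiable.

The formula is unsatisfiable.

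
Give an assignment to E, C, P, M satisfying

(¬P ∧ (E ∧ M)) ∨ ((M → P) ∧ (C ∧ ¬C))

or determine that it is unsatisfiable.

E = True, C = True, P = False, M = True

  (¬P ∧ (E ∧ M)) ∨ ((M → P) ∧ (C ∧ ¬C)) = True
    ¬P ∧ (E ∧ M) = True
      ¬P = True
      E ∧ M = True
    (M → P) ∧ (C ∧ ¬C) = False
      M → P = False
      C ∧ ¬C = False
        ¬C = False
The formula evaluates to True.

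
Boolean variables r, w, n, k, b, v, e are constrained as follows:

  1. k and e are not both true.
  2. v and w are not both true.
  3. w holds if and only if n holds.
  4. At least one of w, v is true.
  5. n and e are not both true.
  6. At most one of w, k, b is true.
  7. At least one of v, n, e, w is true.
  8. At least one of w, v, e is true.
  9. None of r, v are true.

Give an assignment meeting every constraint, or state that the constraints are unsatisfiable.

r: False; w: True; n: True; k: False; b: False; v: False; e: False

  (1) k=F, e=F — not both ✓
  (2) v=F, w=T — not both ✓
  (3) w=T, n=T — same ✓
  (4) {w, v}: 1 true — at least one ✓
  (5) n=T, e=F — not both ✓
  (6) {w, k, b}: 1 true — at most one ✓
  (7) {v, n, e, w}: 2 true — at least one ✓
  (8) {w, v, e}: 1 true — at least one ✓
  (9) {r, v}: 0 true — none ✓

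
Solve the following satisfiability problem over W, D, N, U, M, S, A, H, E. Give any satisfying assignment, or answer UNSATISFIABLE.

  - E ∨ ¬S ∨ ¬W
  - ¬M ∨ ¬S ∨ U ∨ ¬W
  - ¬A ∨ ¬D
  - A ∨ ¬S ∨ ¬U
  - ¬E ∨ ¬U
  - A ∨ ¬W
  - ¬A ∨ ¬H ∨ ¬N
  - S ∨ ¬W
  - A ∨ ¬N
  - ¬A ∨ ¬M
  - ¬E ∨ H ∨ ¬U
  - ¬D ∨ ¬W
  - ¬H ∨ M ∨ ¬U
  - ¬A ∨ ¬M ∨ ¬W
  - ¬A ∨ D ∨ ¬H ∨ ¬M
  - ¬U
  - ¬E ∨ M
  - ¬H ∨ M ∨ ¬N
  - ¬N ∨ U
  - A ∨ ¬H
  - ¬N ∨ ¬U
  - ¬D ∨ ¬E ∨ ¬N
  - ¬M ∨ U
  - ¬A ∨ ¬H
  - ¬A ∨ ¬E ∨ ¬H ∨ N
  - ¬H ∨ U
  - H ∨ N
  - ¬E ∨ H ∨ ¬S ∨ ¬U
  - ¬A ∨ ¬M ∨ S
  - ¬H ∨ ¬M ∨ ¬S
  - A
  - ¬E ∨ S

UNSATISFIABLE

Case H = True:
  (¬U) forces U = False.
  Clause (¬H ∨ U) is falsified — contradiction.
Case H = False:
  (¬U) forces U = False.
  (¬N ∨ U) forces N = False.
  Clause (H ∨ N) is falsified — contradiction.
Both cases fail, so the formula is unsatisfiable.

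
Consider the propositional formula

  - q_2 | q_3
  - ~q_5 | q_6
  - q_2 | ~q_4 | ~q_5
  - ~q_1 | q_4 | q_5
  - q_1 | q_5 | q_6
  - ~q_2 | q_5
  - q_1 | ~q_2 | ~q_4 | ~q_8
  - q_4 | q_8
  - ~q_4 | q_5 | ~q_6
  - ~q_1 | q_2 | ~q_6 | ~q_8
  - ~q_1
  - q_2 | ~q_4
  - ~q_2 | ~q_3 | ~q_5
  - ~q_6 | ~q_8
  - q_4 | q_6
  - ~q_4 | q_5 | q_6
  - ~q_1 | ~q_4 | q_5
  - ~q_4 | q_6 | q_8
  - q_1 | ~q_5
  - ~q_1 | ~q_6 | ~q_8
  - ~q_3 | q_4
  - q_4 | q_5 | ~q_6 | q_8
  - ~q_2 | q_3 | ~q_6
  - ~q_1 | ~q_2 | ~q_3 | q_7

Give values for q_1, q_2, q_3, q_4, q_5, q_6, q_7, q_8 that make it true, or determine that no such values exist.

Case q_1 = True:
  Clause (~q_1) is falsified — contradiction.
Case q_1 = False:
  (q_1 | ~q_5) forces q_5 = False.
  (q_1 | q_5 | q_6) forces q_6 = True.
  (~q_2 | q_5) forces q_2 = False.
  (q_2 | q_3) forces q_3 = True.
  (~q_4 | q_5 | ~q_6) forces q_4 = False.
  Clause (~q_3 | q_4) is falsified — contradiction.
Both cases fail, so the formula is unsatisfiable.

The formula is unsatisfiable.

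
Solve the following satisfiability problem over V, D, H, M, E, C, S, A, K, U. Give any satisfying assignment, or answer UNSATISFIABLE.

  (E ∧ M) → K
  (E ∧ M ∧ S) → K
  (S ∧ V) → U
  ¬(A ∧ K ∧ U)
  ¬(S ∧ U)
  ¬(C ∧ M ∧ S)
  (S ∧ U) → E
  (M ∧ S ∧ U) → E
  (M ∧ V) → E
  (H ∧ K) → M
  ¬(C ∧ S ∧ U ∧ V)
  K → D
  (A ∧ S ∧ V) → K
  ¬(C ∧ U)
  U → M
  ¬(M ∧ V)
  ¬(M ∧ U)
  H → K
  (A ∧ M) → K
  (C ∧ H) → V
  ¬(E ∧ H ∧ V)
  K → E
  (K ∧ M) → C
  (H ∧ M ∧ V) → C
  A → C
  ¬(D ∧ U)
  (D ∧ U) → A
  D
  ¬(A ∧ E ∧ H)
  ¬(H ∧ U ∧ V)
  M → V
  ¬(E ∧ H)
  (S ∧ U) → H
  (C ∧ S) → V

Unit clause (D) forces D = True.
In (¬D ∨ ¬U) only ¬U is left, so U = False.
Set V = True.
  then (¬M ∨ ¬V) forces M = False.
  then (¬S ∨ U ∨ ¬V) forces S = False.
Set H = False.
Set E = False.
  then (E ∨ ¬K) forces K = False.
Set C = False.
  then (¬A ∨ C) forces A = False.
All clauses satisfied.

V=T; D=T; H=F; M=F; E=F; C=F; S=F; A=F; K=F; U=F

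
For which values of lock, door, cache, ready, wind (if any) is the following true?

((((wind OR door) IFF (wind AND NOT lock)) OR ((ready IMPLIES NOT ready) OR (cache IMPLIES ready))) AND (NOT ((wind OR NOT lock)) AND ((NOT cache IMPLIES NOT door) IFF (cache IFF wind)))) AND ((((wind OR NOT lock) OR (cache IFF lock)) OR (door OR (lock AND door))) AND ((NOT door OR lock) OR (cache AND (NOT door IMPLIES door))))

No satisfying assignment exists.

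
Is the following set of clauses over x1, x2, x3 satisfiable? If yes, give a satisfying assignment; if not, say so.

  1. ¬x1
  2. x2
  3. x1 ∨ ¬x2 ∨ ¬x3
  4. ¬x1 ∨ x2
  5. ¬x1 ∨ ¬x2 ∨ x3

Unit clause (¬x1) forces x1 = False.
Unit clause (x2) forces x2 = True.
In (x1 ∨ ¬x2 ∨ ¬x3) only ¬x3 is left, so x3 = False.
Check each clause:
  (¬x1): ¬x1 holds.
  (x2): x2 holds.
  (x1 ∨ ¬x2 ∨ ¬x3): ¬x3 holds.
  (¬x1 ∨ x2): ¬x1 holds.
  (¬x1 ∨ ¬x2 ∨ x3): ¬x1 holds.
All clauses satisfied.

x1: False, x2: True, x3: False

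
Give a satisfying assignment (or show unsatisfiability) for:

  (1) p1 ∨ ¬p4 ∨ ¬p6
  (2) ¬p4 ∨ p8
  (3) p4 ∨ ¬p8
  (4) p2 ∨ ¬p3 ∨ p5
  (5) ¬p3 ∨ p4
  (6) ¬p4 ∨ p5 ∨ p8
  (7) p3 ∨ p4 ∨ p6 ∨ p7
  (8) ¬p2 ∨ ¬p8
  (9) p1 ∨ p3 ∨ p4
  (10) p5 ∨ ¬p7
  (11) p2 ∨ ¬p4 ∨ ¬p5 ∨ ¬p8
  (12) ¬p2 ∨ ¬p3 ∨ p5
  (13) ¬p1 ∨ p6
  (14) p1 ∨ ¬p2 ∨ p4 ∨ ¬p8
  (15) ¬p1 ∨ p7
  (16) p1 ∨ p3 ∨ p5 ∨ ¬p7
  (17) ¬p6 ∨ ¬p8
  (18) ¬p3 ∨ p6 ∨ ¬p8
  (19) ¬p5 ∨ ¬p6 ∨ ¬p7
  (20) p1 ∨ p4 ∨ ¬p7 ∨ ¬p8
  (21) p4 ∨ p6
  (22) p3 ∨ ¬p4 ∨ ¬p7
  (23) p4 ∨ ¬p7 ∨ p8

p1 = False; p2 = False; p3 = False; p4 = True; p5 = False; p6 = False; p7 = False; p8 = True

Try p1 = True:
  (¬p1 ∨ p6) forces p6 = True.
  (¬p1 ∨ p7) forces p7 = True.
  (p5 ∨ ¬p7) forces p5 = True.
  clause (¬p5 ∨ ¬p6 ∨ ¬p7) is falsified — backtrack.
So p1 = False.
Set p2 = False.
Try p3 = True:
  (p2 ∨ ¬p3 ∨ p5) forces p5 = True.
  (¬p3 ∨ p4) forces p4 = True.
  (p1 ∨ ¬p4 ∨ ¬p6) forces p6 = False.
  (¬p4 ∨ p8) forces p8 = True.
  clause (p2 ∨ ¬p4 ∨ ¬p5 ∨ ¬p8) is falsified — backtrack.
So p3 = False.
  then (p1 ∨ p3 ∨ p4) forces p4 = True.
  then (p3 ∨ ¬p4 ∨ ¬p7) forces p7 = False.
  then (p1 ∨ ¬p4 ∨ ¬p6) forces p6 = False.
  then (¬p4 ∨ p8) forces p8 = True.
  then (p2 ∨ ¬p4 ∨ ¬p5 ∨ ¬p8) forces p5 = False.
All clauses satisfied.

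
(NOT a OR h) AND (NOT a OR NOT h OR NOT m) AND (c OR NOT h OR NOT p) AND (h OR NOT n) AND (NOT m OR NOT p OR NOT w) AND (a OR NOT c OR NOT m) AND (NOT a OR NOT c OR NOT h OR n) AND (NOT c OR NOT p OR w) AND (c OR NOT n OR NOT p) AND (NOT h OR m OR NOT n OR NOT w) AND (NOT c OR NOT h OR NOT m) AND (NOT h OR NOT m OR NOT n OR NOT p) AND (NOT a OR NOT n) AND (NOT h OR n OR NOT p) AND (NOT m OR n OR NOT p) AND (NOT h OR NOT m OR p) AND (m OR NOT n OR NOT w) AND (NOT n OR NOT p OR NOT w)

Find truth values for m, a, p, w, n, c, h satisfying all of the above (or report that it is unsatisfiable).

m = False, a = False, p = True, w = True, n = False, c = True, h = False

Set m = False.
Set a = False.
Set p = True.
Set w = True.
  then (m OR NOT n OR NOT w) forces n = False.
  then (NOT h OR n OR NOT p) forces h = False.
Set c = True.
All clauses satisfied.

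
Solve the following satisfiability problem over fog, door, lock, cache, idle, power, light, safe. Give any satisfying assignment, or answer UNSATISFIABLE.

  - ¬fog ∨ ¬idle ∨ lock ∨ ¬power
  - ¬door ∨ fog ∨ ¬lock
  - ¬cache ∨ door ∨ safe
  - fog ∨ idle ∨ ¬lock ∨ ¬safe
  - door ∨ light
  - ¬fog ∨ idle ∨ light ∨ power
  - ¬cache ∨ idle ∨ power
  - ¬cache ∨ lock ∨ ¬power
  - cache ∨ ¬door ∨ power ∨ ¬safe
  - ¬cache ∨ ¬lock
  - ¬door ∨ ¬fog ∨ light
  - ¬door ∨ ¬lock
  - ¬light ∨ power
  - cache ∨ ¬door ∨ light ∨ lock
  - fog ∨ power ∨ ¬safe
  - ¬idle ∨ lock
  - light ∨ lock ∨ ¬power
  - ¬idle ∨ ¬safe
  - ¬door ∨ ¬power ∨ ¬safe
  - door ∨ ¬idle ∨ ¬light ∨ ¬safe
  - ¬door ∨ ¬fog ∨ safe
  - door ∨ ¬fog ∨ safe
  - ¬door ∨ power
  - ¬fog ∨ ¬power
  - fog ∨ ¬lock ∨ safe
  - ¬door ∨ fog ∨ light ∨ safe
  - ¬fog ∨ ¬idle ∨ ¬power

Try fog = True:
  (¬fog ∨ ¬power) forces power = False.
  (¬light ∨ power) forces light = False.
  (door ∨ light) forces door = True.
  clause (¬door ∨ ¬fog ∨ light) is falsified — backtrack.
So fog = False.
Set door = False.
  then (door ∨ light) forces light = True.
  then (¬light ∨ power) forces power = True.
Set lock = False.
  then (¬cache ∨ lock ∨ ¬power) forces cache = False.
  then (¬idle ∨ lock) forces idle = False.
Set safe = False.
All clauses satisfied.

fog = False; door = False; lock = False; cache = False; idle = False; power = True; light = True; safe = False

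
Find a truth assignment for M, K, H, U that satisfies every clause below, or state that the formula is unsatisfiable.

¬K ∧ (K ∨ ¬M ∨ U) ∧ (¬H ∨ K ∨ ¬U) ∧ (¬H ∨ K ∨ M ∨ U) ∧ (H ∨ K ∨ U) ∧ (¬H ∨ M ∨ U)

M = True; K = False; H = False; U = True

Unit clause (¬K) forces K = False.
Set M = True.
  then (K ∨ ¬M ∨ U) forces U = True.
  then (¬H ∨ K ∨ ¬U) forces H = False.
Check each clause:
  (¬K): ¬K holds.
  (K ∨ ¬M ∨ U): U holds.
  (¬H ∨ K ∨ ¬U): ¬H holds.
  (¬H ∨ K ∨ M ∨ U): ¬H holds.
  (H ∨ K ∨ U): U holds.
  (¬H ∨ M ∨ U): ¬H holds.
All clauses satisfied.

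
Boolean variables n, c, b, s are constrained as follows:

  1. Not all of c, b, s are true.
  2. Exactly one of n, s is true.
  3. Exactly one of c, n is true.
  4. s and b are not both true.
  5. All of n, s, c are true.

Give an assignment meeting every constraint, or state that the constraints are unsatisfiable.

The formula is unsatisfiable.

Case n = True:
  (2) with n=T forces s = False.
  Constraint (5) is violated (s=F) — contradiction.
Case n = False:
  Constraint (5) is violated (n=F) — contradiction.
Both cases fail — unsatisfiable.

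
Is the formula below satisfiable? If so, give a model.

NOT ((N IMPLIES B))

N = True, B = False

  NOT ((N IMPLIES B)) = True
    N IMPLIES B = False
The formula evaluates to True.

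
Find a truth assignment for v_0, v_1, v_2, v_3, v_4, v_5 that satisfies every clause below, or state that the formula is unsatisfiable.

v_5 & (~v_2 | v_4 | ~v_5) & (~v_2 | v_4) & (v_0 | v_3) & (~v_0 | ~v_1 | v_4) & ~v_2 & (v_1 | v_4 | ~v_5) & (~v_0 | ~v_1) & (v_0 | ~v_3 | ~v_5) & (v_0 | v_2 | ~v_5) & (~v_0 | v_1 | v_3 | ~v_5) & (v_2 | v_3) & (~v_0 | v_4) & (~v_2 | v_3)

Unit clause (v_5) forces v_5 = True.
Unit clause (~v_2) forces v_2 = False.
In (v_0 | v_2 | ~v_5) only v_0 is left, so v_0 = True.
In (v_2 | v_3) only v_3 is left, so v_3 = True.
In (~v_0 | v_4) only v_4 is left, so v_4 = True.
In (~v_0 | ~v_1) only ~v_1 is left, so v_1 = False.
All clauses satisfied.

v_0 = True; v_1 = False; v_2 = False; v_3 = True; v_4 = True; v_5 = True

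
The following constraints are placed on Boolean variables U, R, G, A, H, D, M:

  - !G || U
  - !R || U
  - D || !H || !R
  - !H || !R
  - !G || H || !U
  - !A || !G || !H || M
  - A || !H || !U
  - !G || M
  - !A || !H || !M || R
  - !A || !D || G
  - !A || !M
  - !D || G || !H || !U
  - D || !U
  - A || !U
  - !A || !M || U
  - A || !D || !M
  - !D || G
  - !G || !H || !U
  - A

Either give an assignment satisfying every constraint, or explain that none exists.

Unit clause (A) forces A = True.
In (!A || !M) only !M is left, so M = False.
In (!G || M) only !G is left, so G = False.
In (!A || !D || G) only !D is left, so D = False.
In (D || !U) only !U is left, so U = False.
In (!R || U) only !R is left, so R = False.
Set H = False.
All clauses satisfied.

U = False, R = False, G = False, A = True, H = False, D = False, M = False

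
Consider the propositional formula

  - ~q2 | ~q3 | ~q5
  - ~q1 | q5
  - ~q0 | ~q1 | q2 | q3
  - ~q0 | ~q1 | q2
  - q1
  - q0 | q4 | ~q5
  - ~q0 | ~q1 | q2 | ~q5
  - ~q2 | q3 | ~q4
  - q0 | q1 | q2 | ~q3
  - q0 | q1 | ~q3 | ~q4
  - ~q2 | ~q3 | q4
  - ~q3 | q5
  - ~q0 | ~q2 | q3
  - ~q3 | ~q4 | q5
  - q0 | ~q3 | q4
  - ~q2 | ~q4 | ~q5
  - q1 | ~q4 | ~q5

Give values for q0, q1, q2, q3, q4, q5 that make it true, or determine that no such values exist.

q0=F, q1=T, q2=F, q3=T, q4=T, q5=T

Unit clause (q1) forces q1 = True.
In (~q1 | q5) only q5 is left, so q5 = True.
Set q0 = False.
  then (q0 | q4 | ~q5) forces q4 = True.
  then (~q2 | ~q4 | ~q5) forces q2 = False.
Set q3 = True.
All clauses satisfied.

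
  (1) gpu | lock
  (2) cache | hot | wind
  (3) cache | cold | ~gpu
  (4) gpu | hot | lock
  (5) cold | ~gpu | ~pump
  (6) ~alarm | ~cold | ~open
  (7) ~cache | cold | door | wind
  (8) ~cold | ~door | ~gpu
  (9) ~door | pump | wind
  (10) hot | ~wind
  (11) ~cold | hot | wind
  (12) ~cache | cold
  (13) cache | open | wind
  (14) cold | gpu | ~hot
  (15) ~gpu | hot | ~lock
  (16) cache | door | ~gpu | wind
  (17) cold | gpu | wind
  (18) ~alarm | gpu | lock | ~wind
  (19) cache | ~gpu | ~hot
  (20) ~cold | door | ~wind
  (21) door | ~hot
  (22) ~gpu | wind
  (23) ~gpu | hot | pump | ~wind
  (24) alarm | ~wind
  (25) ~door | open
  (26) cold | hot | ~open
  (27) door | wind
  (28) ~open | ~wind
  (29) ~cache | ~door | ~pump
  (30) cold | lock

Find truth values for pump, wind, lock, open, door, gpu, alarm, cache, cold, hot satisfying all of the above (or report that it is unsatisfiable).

Set pump = True.
Try wind = True:
  (hot | ~wind) forces hot = True.
  (door | ~hot) forces door = True.
  (alarm | ~wind) forces alarm = True.
  (~door | open) forces open = True.
  clause (~open | ~wind) is falsified — backtrack.
So wind = False.
  then (~gpu | wind) forces gpu = False.
  then (door | wind) forces door = True.
  then (~cache | ~door | ~pump) forces cache = False.
  then (gpu | lock) forces lock = True.
  then (cache | hot | wind) forces hot = True.
  then (cache | open | wind) forces open = True.
  then (cold | gpu | ~hot) forces cold = True.
  then (~alarm | ~cold | ~open) forces alarm = False.
All clauses satisfied.

pump = True, wind = False, lock = True, open = True, door = True, gpu = False, alarm = False, cache = False, cold = True, hot = True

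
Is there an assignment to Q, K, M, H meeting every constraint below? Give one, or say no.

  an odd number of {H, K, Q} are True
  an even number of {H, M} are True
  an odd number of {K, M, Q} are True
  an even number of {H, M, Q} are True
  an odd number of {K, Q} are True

Q = False; K = True; M = False; H = False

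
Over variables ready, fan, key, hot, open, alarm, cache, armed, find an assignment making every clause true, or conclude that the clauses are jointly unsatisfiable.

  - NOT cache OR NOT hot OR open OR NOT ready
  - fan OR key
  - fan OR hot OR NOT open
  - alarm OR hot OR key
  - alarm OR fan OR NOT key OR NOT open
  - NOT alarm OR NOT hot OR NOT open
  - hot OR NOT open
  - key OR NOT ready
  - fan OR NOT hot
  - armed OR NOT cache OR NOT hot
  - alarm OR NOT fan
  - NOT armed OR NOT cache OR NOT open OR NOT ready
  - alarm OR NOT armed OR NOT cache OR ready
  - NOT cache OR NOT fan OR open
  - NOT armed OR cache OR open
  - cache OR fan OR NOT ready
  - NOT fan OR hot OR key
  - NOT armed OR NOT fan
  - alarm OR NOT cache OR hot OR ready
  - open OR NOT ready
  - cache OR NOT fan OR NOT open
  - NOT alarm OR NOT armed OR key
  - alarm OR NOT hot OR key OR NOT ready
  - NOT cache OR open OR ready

ready = False; fan = False; key = True; hot = False; open = False; alarm = True; cache = False; armed = False

Set ready = False.
Set fan = False.
  then (fan OR key) forces key = True.
  then (fan OR NOT hot) forces hot = False.
  then (fan OR hot OR NOT open) forces open = False.
  then (NOT cache OR open OR ready) forces cache = False.
  then (NOT armed OR cache OR open) forces armed = False.
Set alarm = True.
All clauses satisfied.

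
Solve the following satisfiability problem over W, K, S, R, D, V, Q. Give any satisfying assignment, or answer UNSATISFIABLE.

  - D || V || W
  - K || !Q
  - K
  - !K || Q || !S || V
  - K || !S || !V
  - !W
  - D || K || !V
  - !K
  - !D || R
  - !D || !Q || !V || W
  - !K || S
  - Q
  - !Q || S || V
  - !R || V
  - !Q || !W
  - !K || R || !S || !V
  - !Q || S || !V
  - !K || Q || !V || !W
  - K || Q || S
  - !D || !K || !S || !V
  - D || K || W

UNSATISFIABLE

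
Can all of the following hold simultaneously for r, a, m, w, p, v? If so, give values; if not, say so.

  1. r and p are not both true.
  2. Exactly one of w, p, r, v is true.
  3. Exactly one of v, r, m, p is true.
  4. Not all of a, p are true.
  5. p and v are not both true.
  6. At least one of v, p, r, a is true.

r=T; a=T; m=F; w=F; p=F; v=F

  (1) r=T, p=F — not both ✓
  (2) {w, p, r, v}: 1 true — exactly one ✓
  (3) {v, r, m, p}: 1 true — exactly one ✓
  (4) {a, p}: 1/2 true — not all ✓
  (5) p=F, v=F — not both ✓
  (6) {v, p, r, a}: 2 true — at least one ✓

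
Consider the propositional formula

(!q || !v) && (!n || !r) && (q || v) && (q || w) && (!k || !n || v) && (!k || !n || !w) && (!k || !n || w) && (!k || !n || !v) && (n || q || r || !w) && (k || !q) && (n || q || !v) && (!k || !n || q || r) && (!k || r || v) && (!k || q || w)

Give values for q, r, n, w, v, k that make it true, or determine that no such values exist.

q = True; r = True; n = False; w = False; v = False; k = True

Set q = True.
  then (!q || !v) forces v = False.
  then (k || !q) forces k = True.
  then (!k || r || v) forces r = True.
  then (!n || !r) forces n = False.
Set w = False.
All clauses satisfied.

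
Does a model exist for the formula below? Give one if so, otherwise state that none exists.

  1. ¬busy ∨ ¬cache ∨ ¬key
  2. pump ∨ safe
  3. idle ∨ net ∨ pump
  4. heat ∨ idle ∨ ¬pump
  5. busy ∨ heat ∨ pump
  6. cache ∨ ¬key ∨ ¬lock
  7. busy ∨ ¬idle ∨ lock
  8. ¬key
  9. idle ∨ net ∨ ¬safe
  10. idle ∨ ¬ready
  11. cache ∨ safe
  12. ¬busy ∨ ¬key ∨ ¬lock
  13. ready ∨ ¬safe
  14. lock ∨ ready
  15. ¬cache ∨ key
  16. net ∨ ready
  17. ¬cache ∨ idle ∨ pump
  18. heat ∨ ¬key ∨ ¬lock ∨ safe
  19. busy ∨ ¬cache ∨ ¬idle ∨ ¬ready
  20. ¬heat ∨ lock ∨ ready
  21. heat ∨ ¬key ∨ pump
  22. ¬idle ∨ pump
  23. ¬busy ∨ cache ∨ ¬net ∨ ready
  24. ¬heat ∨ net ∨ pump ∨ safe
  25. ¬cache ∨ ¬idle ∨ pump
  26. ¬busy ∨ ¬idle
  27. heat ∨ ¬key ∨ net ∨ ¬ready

heat = True, ready = True, safe = True, busy = False, cache = False, idle = True, lock = True, net = False, pump = True, key = False

Unit clause (¬key) forces key = False.
In (¬cache ∨ key) only ¬cache is left, so cache = False.
In (cache ∨ safe) only safe is left, so safe = True.
In (ready ∨ ¬safe) only ready is left, so ready = True.
In (idle ∨ ¬ready) only idle is left, so idle = True.
In (¬idle ∨ pump) only pump is left, so pump = True.
In (¬busy ∨ ¬idle) only ¬busy is left, so busy = False.
In (busy ∨ ¬idle ∨ lock) only lock is left, so lock = True.
Set heat = True.
Set net = False.
All clauses satisfied.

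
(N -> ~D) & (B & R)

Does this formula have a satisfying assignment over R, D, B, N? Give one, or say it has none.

R = True, D = False, B = True, N = False

  N -> ~D = True
    ~D = True
  B & R = True
Both conjuncts True, so the formula holds.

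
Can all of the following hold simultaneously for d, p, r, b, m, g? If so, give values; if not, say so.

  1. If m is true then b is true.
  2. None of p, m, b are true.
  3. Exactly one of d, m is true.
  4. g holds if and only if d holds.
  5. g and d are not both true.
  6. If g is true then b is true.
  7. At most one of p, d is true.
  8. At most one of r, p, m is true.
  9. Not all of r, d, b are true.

The formula is unsatisfiable.

Case p = True:
  Constraint (2) is violated (p=T) — contradiction.
Case p = False:
  (2) forces m = False.
  (2) forces b = False.
  (3) with m=F forces d = True.
  (4) with d=T forces g = True.
  Constraint (5) is violated (g=T, d=T) — contradiction.
Both cases fail — unsatisfiable.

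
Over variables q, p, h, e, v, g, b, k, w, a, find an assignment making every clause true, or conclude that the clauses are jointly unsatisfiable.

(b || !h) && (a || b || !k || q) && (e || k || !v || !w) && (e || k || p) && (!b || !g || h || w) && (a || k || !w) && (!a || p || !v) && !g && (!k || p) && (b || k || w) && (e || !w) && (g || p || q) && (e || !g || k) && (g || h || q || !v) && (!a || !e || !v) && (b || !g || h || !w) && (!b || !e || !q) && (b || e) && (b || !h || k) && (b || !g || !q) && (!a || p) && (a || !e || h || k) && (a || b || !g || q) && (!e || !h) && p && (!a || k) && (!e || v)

q = False, p = True, h = True, e = False, v = True, g = False, b = True, k = False, w = False, a = False

Unit clause (!g) forces g = False.
Unit clause (p) forces p = True.
Set q = False.
Set h = True.
  then (b || !h) forces b = True.
  then (!e || !h) forces e = False.
  then (e || !w) forces w = False.
Set v = True.
Set k = False.
  then (!a || k) forces a = False.
All clauses satisfied.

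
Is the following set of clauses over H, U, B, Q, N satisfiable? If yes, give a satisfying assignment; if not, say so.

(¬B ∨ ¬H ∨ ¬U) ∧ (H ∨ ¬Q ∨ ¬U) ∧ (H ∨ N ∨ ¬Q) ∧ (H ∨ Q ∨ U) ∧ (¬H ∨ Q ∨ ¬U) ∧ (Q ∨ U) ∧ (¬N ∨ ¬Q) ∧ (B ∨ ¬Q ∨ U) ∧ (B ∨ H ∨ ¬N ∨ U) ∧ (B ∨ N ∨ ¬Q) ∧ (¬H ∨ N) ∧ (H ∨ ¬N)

H=F, U=T, B=T, Q=F, N=F

Set H = False.
  then (H ∨ ¬N) forces N = False.
  then (H ∨ N ∨ ¬Q) forces Q = False.
  then (H ∨ Q ∨ U) forces U = True.
Set B = True.
All clauses satisfied.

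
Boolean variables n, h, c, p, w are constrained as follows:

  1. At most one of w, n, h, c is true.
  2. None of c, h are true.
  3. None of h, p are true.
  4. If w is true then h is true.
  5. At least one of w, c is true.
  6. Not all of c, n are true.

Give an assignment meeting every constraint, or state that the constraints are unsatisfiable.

Case h = True:
  Constraint (2) is violated (h=T) — contradiction.
Case h = False:
  (2) forces c = False.
  (3) forces p = False.
  (4) with h=F forces w = False.
  Constraint (5) is violated (w=F, c=F) — contradiction.
Both cases fail — unsatisfiable.

The formula is unsatisfiable.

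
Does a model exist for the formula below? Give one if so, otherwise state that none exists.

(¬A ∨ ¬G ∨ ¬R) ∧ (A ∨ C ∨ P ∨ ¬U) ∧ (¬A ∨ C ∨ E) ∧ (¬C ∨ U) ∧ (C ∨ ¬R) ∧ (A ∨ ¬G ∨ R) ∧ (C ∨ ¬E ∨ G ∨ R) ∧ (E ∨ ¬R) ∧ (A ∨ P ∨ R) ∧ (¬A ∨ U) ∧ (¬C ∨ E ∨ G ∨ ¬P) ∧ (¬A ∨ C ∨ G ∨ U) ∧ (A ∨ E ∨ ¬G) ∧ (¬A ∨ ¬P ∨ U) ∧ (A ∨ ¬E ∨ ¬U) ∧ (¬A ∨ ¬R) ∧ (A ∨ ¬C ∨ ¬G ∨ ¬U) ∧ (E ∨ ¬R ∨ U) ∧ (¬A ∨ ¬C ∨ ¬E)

E = False, U = True, P = False, G = True, C = True, A = True, R = False

Set E = False.
  then (E ∨ ¬R) forces R = False.
Set U = True.
Set P = False.
  then (A ∨ P ∨ R) forces A = True.
  then (¬A ∨ C ∨ E) forces C = True.
Set G = True.
All clauses satisfied.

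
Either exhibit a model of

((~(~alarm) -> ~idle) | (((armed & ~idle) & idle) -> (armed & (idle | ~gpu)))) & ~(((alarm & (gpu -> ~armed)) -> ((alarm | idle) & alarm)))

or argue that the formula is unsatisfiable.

The conjunct ~(((alarm & (gpu -> ~armed)) -> ((alarm | idle) & alarm))) is unsatisfiable on its own:
  alarm = True: this becomes ~(((gpu -> ~armed) -> True)) = False.
  alarm = False: this becomes ~((False -> False)) = False.
So the whole conjunction is unsatisfiable.

Unsatisfiable — no assignment works.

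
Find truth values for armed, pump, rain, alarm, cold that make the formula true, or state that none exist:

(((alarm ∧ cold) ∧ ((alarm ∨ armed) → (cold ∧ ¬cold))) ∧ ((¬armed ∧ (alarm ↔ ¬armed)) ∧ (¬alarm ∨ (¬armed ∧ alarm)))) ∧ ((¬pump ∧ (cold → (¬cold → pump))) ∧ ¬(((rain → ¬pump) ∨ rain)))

The conjunct ¬(((rain → ¬pump) ∨ rain)) is unsatisfiable on its own:
  pump=F, rain=F: evaluates to False.
  pump=F, rain=T: evaluates to False.
  pump=T, rain=F: evaluates to False.
  pump=T, rain=T: evaluates to False.
So the whole conjunction is unsatisfiable.

No satisfying assignment exists.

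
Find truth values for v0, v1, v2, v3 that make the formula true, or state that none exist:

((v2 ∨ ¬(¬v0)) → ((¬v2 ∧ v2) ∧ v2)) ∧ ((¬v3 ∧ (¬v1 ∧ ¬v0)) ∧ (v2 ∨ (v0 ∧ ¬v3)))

Unsatisfiable — no assignment works.

Case v0 = True: the conjunct ¬v0 is False.
Case v0 = False: the formula simplifies to (v2 → ((¬v2 ∧ v2) ∧ v2)) ∧ ((¬v3 ∧ ¬v1) ∧ v2).
  v2 = True: the conjunct v2 → ((¬v2 ∧ v2) ∧ v2) becomes True → (False ∧ True) = False.
  v2 = False: the conjunct v2 is False.
Both cases fail — unsatisfiable.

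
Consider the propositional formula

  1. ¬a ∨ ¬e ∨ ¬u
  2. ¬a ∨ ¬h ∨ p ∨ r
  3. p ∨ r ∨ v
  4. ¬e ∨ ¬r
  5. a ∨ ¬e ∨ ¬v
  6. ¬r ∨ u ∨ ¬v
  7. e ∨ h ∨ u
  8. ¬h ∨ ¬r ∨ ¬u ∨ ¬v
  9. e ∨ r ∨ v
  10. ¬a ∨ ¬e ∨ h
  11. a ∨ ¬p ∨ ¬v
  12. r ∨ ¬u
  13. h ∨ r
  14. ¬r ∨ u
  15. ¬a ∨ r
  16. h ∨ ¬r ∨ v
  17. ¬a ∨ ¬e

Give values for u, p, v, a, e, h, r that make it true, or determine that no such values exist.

u: False, p: False, v: True, a: False, e: False, h: True, r: False

Set u = False.
  then (¬r ∨ u) forces r = False.
  then (¬a ∨ r) forces a = False.
  then (h ∨ r) forces h = True.
Set p = False.
  then (p ∨ r ∨ v) forces v = True.
  then (a ∨ ¬e ∨ ¬v) forces e = False.
All clauses satisfied.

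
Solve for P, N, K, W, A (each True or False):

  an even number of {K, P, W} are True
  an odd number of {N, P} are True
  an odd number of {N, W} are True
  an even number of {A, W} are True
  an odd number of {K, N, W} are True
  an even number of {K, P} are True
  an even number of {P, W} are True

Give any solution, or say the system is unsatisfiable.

P: False, N: True, K: False, W: False, A: False

{K, P, W}: 0 true → even ✓
{N, P}: 1 true → odd ✓
{N, W}: 1 true → odd ✓
{A, W}: 0 true → even ✓
{K, N, W}: 1 true → odd ✓
{K, P}: 0 true → even ✓
{P, W}: 0 true → even ✓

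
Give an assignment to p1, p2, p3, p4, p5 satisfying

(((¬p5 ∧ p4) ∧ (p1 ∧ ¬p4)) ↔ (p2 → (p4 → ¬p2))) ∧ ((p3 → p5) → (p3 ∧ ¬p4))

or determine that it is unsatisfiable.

p1 = False, p2 = True, p3 = True, p4 = True, p5 = False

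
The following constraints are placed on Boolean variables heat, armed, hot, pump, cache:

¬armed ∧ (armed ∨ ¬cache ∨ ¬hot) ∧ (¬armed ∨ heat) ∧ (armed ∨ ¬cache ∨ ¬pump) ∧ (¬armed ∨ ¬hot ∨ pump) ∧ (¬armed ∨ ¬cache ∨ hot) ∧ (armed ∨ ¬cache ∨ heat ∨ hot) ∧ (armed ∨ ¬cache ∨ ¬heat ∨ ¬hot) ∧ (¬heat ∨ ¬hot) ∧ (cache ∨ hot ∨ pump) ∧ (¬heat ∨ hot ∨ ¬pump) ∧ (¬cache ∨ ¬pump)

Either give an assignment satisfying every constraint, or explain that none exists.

heat=T, armed=F, hot=F, pump=F, cache=T

Unit clause (¬armed) forces armed = False.
Set heat = True.
  then (¬heat ∨ ¬hot) forces hot = False.
  then (¬heat ∨ hot ∨ ¬pump) forces pump = False.
  then (cache ∨ hot ∨ pump) forces cache = True.
All clauses satisfied.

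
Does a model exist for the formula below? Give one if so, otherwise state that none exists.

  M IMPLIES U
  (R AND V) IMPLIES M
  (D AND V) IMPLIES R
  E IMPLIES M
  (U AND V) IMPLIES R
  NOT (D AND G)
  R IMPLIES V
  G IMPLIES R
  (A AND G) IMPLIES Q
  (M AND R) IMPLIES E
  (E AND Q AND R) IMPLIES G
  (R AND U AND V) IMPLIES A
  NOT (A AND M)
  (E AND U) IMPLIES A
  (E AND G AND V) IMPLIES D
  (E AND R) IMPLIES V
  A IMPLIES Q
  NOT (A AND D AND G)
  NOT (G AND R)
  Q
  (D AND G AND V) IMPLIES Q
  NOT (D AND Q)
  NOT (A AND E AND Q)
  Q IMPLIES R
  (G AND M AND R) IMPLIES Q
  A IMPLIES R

Case Q = True:
  (NOT Q OR R) forces R = True.
  (NOT R OR V) forces V = True.
  (M OR NOT R OR NOT V) forces M = True.
  (NOT A OR NOT M) forces A = False.
  (E OR NOT M OR NOT R) forces E = True.
  (NOT E OR G OR NOT Q OR NOT R) forces G = True.
  Clause (NOT G OR NOT R) is falsified — contradiction.
Case Q = False:
  Clause (Q) is falsified — contradiction.
Both cases fail, so the formula is unsatisfiable.

Unsatisfiable — no assignment works.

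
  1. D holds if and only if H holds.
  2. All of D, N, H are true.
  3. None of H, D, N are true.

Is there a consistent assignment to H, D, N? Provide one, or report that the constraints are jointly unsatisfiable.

Case H = True:
  Constraint (3) is violated (H=T) — contradiction.
Case H = False:
  Constraint (2) is violated (H=F) — contradiction.
Both cases fail — unsatisfiable.

No satisfying assignment exists.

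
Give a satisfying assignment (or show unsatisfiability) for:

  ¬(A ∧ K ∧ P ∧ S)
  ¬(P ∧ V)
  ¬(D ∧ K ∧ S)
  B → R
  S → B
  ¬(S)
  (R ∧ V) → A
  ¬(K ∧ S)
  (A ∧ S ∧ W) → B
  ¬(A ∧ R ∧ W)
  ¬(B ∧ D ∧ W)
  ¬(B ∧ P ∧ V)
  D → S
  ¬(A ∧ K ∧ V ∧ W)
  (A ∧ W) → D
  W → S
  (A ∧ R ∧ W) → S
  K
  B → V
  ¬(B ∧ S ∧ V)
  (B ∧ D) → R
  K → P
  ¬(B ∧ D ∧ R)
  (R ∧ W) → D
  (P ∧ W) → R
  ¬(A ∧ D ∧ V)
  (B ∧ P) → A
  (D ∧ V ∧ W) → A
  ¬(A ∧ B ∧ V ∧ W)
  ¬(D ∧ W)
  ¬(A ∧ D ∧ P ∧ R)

Unit clause (¬S) forces S = False.
In (S ∨ ¬W) only ¬W is left, so W = False.
In (¬D ∨ S) only ¬D is left, so D = False.
Unit clause (K) forces K = True.
In (¬K ∨ P) only P is left, so P = True.
In (¬P ∨ ¬V) only ¬V is left, so V = False.
In (¬B ∨ V) only ¬B is left, so B = False.
Set A = False.
Set R = True.
All clauses satisfied.

D = False, P = True, B = False, A = False, V = False, K = True, W = False, R = True, S = False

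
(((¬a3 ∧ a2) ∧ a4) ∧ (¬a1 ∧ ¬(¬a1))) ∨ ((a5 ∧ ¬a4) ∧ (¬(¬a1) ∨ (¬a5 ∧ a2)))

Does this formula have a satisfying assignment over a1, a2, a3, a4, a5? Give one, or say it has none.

a1 = True, a2 = False, a3 = False, a4 = False, a5 = True

  (((¬a3 ∧ a2) ∧ a4) ∧ (¬a1 ∧ ¬(¬a1))) ∨ ((a5 ∧ ¬a4) ∧ (¬(¬a1) ∨ (¬a5 ∧ a2))) = True
    ((¬a3 ∧ a2) ∧ a4) ∧ (¬a1 ∧ ¬(¬a1)) = False
      (¬a3 ∧ a2) ∧ a4 = False
        ¬a3 ∧ a2 = False
          ¬a3 = True
      ¬a1 ∧ ¬(¬a1) = False
        ¬a1 = False
        ¬(¬a1) = True
          ¬a1 = False
    (a5 ∧ ¬a4) ∧ (¬(¬a1) ∨ (¬a5 ∧ a2)) = True
      a5 ∧ ¬a4 = True
        ¬a4 = True
      ¬(¬a1) ∨ (¬a5 ∧ a2) = True
        ¬(¬a1) = True
          ¬a1 = False
        ¬a5 ∧ a2 = False
          ¬a5 = False
The formula evaluates to True.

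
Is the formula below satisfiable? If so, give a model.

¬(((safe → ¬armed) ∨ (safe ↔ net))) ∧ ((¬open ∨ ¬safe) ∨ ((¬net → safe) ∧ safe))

net = False, armed = True, open = False, safe = True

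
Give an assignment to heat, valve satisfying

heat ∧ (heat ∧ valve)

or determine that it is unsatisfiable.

heat = True, valve = True

  heat ∧ valve = True
Both conjuncts True, so the formula holds.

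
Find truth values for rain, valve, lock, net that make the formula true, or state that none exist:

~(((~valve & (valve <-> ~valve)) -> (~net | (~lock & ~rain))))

Case valve = True: the formula becomes ~((False -> (~net | (~lock & ~rain)))) = False.
Case valve = False: the formula becomes ~((False -> (~net | (~lock & ~rain)))) = False.
Both cases fail — unsatisfiable.

Unsatisfiable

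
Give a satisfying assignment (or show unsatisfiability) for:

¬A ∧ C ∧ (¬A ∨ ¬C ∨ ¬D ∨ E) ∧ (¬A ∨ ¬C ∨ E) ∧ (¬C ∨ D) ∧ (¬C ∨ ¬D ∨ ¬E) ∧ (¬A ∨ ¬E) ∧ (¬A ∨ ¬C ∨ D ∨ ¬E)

Unit clause (¬A) forces A = False.
Unit clause (C) forces C = True.
In (¬C ∨ D) only D is left, so D = True.
In (¬C ∨ ¬D ∨ ¬E) only ¬E is left, so E = False.
Check each clause:
  (¬A): ¬A holds.
  (C): C holds.
  (¬A ∨ ¬C ∨ ¬D ∨ E): ¬A holds.
  (¬A ∨ ¬C ∨ E): ¬A holds.
  (¬C ∨ D): D holds.
  (¬C ∨ ¬D ∨ ¬E): ¬E holds.
  (¬A ∨ ¬E): ¬A holds.
  (¬A ∨ ¬C ∨ D ∨ ¬E): ¬A holds.
All clauses satisfied.

A = False; D = True; C = True; E = False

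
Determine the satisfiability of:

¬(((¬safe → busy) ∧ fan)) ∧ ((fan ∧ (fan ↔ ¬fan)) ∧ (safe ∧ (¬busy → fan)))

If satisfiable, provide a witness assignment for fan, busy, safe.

The conjunct fan ↔ ¬fan is unsatisfiable on its own:
  fan=F: evaluates to False.
  fan=T: evaluates to False.
So the whole conjunction is unsatisfiable.

Unsatisfiable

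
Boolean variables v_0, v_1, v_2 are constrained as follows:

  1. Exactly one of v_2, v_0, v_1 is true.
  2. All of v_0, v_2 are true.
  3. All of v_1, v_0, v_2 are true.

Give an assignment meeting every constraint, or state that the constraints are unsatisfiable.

UNSATISFIABLE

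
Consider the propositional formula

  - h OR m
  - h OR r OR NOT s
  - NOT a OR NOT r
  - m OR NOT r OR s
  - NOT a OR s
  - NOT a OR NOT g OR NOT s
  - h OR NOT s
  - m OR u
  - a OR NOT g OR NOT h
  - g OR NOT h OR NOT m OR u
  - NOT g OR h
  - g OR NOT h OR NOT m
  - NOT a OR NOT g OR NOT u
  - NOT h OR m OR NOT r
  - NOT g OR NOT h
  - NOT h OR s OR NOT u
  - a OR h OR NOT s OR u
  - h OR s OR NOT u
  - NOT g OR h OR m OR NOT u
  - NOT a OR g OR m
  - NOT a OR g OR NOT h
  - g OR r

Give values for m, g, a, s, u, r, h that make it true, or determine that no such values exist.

m = True, g = False, a = False, s = False, u = False, r = True, h = False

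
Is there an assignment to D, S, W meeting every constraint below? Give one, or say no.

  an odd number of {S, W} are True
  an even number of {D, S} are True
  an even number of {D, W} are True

UNSATISFIABLE

Adding constraints 1, 2, 3 mod 2: every variable appears an even number of times on the left, so the left side is 0.
But the right sides sum to 1 (mod 2). 0 ≠ 1 — the system is inconsistent.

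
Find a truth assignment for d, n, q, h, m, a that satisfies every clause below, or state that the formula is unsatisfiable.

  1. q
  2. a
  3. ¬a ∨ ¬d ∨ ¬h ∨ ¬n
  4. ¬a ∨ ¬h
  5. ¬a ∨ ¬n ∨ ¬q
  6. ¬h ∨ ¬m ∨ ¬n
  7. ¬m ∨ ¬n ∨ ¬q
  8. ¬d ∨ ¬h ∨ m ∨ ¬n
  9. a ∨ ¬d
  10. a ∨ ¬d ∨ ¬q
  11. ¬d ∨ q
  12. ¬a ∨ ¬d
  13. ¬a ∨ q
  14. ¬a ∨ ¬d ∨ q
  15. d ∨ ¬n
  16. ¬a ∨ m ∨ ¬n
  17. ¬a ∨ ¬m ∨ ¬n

Unit clause (q) forces q = True.
Unit clause (a) forces a = True.
In (¬a ∨ ¬h) only ¬h is left, so h = False.
In (¬a ∨ ¬n ∨ ¬q) only ¬n is left, so n = False.
In (¬a ∨ ¬d) only ¬d is left, so d = False.
Set m = True.
All clauses satisfied.

d = False; n = False; q = True; h = False; m = True; a = True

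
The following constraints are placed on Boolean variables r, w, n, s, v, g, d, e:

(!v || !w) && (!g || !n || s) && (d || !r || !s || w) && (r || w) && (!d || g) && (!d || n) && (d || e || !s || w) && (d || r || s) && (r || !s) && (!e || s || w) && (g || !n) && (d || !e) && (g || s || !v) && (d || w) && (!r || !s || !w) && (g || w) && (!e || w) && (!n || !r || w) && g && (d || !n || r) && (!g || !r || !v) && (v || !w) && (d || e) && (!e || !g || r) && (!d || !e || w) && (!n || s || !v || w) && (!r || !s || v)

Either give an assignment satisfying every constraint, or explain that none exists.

No satisfying assignment exists.

Case w = True:
  (!v || !w) forces v = False.
  Clause (v || !w) is falsified — contradiction.
Case w = False:
  (r || w) forces r = True.
  (d || w) forces d = True.
  (!d || g) forces g = True.
  (!d || n) forces n = True.
  Clause (!n || !r || w) is falsified — contradiction.
Both cases fail, so the formula is unsatisfiable.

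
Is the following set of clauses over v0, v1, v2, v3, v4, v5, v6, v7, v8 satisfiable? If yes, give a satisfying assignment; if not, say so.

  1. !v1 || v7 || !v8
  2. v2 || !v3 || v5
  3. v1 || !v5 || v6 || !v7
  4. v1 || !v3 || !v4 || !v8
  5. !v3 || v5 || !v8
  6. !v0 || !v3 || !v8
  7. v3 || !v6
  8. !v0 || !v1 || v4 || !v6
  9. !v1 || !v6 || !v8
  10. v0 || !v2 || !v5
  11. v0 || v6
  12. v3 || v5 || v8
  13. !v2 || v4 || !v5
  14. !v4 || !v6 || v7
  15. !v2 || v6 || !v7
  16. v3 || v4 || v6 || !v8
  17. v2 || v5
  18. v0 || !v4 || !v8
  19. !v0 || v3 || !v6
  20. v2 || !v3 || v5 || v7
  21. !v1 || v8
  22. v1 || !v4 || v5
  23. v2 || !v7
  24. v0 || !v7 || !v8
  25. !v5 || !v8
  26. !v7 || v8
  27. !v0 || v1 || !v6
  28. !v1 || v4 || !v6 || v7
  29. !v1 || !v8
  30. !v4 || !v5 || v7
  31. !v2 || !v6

Set v0 = True.
Set v1 = False.
  then (!v0 || v1 || !v6) forces v6 = False.
Set v2 = False.
  then (v2 || v5) forces v5 = True.
  then (v2 || !v7) forces v7 = False.
  then (!v5 || !v8) forces v8 = False.
  then (!v4 || !v5 || v7) forces v4 = False.
Set v3 = True.
All clauses satisfied.

v0 = True; v1 = False; v2 = False; v3 = True; v4 = False; v5 = True; v6 = False; v7 = False; v8 = False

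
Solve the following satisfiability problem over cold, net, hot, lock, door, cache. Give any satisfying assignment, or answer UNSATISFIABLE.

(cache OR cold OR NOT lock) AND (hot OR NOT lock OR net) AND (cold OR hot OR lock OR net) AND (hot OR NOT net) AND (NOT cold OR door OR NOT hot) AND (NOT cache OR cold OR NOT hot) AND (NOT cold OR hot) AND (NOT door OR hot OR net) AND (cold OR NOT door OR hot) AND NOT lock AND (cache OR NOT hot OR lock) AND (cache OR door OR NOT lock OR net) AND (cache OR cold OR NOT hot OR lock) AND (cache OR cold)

cold=T; net=T; hot=T; lock=F; door=T; cache=T

Unit clause (NOT lock) forces lock = False.
Try cold = False:
  (cache OR cold) forces cache = True.
  (NOT cache OR cold OR NOT hot) forces hot = False.
  (cold OR hot OR lock OR net) forces net = True.
  clause (hot OR NOT net) is falsified — backtrack.
So cold = True.
  then (NOT cold OR hot) forces hot = True.
  then (cache OR NOT hot OR lock) forces cache = True.
  then (NOT cold OR door OR NOT hot) forces door = True.
Set net = True.
All clauses satisfied.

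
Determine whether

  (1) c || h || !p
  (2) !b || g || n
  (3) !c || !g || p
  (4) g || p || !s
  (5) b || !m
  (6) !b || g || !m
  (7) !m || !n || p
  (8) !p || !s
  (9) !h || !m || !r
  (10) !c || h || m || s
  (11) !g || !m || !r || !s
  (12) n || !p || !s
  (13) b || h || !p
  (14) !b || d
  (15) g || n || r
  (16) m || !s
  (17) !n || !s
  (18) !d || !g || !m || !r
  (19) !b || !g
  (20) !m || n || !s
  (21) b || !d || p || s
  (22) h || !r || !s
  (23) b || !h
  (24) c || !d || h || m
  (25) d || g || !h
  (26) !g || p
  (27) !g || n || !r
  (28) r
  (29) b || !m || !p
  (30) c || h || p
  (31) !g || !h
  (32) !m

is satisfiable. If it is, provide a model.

r: True; n: True; b: True; s: False; m: False; h: True; d: True; p: True; c: False; g: False

Unit clause (r) forces r = True.
Unit clause (!m) forces m = False.
In (m || !s) only !s is left, so s = False.
Set n = True.
Set b = True.
  then (!b || d) forces d = True.
  then (!b || !g) forces g = False.
Set h = True.
Set p = True.
Set c = False.
All clauses satisfied.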